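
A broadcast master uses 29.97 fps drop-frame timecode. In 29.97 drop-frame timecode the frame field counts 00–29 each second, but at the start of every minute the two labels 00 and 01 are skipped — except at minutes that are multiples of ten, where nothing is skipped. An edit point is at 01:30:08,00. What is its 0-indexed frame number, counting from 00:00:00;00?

As if non-drop at 30 labels/s: (1 × 3600 + 30 × 60 + 8) × 30 + 0 = 162240.
Minute boundaries passed: 90; those not divisible by 10: 90 − 9 = 81; dropped labels = 2 × 81 = 162.
Actual frame index = 162240 − 162 = 162078.

162078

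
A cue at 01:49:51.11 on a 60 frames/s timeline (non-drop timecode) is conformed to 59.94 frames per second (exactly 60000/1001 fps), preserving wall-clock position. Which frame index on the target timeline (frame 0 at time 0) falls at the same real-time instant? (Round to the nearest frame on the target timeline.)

frame 395076

Source frame index: (1×3600 + 49×60 + 51) × 60 + 11 = 395471.
Real time: 395471 / (60) = 395471/60 s.
Target frame: (395471/60) × (60000/1001) = 395471000/1001 ≈ 395075.924 → 395076.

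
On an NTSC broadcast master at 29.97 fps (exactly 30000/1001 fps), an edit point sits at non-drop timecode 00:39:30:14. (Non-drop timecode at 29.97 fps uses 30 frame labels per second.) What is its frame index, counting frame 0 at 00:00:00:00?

Total seconds to the label: (0 × 3600 + 39 × 60 + 30) = 2370.
Frame index = 2370 × 30 + 14 = 71114.

71114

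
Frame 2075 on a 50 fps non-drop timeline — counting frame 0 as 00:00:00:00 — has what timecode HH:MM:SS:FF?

2075 ÷ 50 = 41 full seconds, remainder 25 frames.
41 s = 0 h 0 min 41 s.
Timecode: 00:00:41:25.

00:00:41:25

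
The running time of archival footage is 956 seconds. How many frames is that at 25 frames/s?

23900 frames

Frames = 956 × 25 = 23900.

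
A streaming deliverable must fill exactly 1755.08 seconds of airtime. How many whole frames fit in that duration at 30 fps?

52652 frames

Frames = 1755.08 × 30 = 263262/5 ≈ 52652.4000.
Complete frames: 52652.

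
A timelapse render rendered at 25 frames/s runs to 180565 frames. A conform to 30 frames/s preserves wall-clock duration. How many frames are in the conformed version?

216678 frames

Frames at target rate = 180565 × (30) / (25) = 216678.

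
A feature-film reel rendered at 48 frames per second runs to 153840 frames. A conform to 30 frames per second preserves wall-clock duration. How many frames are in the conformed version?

Target frames = source frames × (target rate / source rate) = 153840 × (30)/(48) = 153840 × 5/8 = 96150.

96150 frames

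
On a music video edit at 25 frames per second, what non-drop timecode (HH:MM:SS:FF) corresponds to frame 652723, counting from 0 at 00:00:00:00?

652723 ÷ 25 = 26108 full seconds, remainder 23 frames.
26108 s = 7 h 15 min 8 s.
Timecode: 07:15:08:23.

07:15:08:23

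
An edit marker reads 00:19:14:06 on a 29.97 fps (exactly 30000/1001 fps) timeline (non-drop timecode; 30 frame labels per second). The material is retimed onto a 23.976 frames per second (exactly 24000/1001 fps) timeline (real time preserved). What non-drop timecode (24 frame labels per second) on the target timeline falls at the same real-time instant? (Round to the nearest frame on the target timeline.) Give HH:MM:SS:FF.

Source frame index: (0×3600 + 19×60 + 14) × 30 + 6 = 34626.
Real time: 34626 / (30000/1001) = 5776771/5000 s.
Target frame: (5776771/5000) × (24000/1001) = 138504/5 ≈ 27700.800 → 27701.
At 24 labels/s: frame 27701 → 00:19:14:05.

00:19:14:05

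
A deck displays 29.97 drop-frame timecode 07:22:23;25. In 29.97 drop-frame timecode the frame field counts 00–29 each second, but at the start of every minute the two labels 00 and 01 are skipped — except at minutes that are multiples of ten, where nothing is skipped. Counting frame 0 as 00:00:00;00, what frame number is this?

795519

Complete 10-minute blocks: 44, each 17982 frames → 791208.
Remaining 2 whole minutes in the current block: 1800 + 1 × 1798 = 3598 frames.
Within the current minute: 23 × 30 + 25 − 2 = 713 (labels ;00/;01 skipped at this minute). Total = 791208 + 3598 + 713 = 795519.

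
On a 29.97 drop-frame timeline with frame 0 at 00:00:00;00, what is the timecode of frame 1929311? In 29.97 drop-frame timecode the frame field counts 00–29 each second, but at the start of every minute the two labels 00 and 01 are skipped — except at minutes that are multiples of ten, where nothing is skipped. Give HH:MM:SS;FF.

17:52:54;21

Ten DF minutes hold 17982 frames, so frame 1929311 lies in block 107 (frames 1924074–1942055) with 5237 frames into that block.
The block's first minute is 1800 frames and the rest 1798 each; 5237 frames reaches minute 2, so 107 × 18 + 2 × 2 = 1930 labels have been skipped so far.
Adding those back, label number 1929311 + 1930 = 1931241 at 30 labels/s is 64374 s + 21 f = 17 h 52 min 54 s frame 21, i.e. 17:52:54;21.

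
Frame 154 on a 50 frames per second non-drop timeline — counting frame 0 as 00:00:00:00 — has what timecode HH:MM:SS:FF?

00:00:03:04

154 ÷ 50 = 3 full seconds, remainder 4 frames.
3 s = 0 h 0 min 3 s.
Timecode: 00:00:03:04.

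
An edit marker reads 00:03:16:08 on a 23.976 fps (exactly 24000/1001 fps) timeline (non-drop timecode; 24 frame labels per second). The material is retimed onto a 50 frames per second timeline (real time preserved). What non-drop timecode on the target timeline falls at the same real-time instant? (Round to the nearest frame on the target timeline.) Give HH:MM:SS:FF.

Source frame index: (0×3600 + 3×60 + 16) × 24 + 8 = 4712.
Real time: 4712 / (24000/1001) = 589589/3000 s.
Target frame: (589589/3000) × (50) = 589589/60 ≈ 9826.483 → 9826.
At 50 labels/s: frame 9826 → 00:03:16:26.

00:03:16:26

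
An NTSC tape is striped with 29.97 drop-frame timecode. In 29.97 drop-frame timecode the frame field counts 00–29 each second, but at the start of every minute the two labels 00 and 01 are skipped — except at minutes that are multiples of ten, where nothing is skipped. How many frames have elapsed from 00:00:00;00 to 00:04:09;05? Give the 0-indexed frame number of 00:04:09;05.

7467

As if non-drop at 30 labels/s: (0 × 3600 + 4 × 60 + 9) × 30 + 5 = 7475.
Minute boundaries passed: 4; those not divisible by 10: 4 − 0 = 4; dropped labels = 2 × 4 = 8.
Actual frame index = 7475 − 8 = 7467.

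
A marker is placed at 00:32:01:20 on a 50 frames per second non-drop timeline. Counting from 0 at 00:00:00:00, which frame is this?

96070

Total seconds to the label: (0 × 3600 + 32 × 60 + 1) = 1921.
Frame index = 1921 × 50 + 20 = 96070.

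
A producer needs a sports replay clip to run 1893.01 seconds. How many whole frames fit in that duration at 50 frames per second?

94650 frames

Frames = 1893.01 × 50 = 189301/2 ≈ 94650.5000.
Complete frames: 94650.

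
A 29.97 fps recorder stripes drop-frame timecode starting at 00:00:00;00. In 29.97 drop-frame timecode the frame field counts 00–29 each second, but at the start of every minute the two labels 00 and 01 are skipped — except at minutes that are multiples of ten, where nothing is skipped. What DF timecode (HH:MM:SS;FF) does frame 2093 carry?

Ten DF minutes hold 17982 frames, so frame 2093 lies in block 0 (frames 0–17981) with 2093 frames into that block.
The block's first minute is 1800 frames and the rest 1798 each; 2093 frames reaches minute 1, so 0 × 18 + 1 × 2 = 2 labels have been skipped so far.
Adding those back, label number 2093 + 2 = 2095 at 30 labels/s is 69 s + 25 f = 0 h 1 min 9 s frame 25, i.e. 00:01:09;25.

00:01:09;25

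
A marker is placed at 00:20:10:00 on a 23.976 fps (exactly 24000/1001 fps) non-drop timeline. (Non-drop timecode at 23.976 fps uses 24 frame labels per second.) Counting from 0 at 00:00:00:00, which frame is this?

frame 29040

Total seconds to the label: (0 × 3600 + 20 × 60 + 10) = 1210.
Frame index = 1210 × 24 + 0 = 29040.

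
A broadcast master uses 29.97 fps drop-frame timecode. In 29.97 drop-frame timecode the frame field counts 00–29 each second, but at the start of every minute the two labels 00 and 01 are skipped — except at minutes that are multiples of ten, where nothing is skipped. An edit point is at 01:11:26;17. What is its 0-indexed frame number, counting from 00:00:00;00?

128469

Complete 10-minute blocks: 7, each 17982 frames → 125874.
Remaining 1 whole minute in the current block: 1800 + 0 × 1798 = 1800 frames.
Within the current minute: 26 × 30 + 17 − 2 = 795 (labels ;00/;01 skipped at this minute). Total = 125874 + 1800 + 795 = 128469.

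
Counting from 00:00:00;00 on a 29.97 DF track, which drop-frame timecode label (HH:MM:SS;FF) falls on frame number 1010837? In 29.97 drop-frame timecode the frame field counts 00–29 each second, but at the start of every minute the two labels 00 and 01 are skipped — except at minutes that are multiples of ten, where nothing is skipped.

09:22:08;09

Ten DF minutes hold 17982 frames, so frame 1010837 lies in block 56 (frames 1006992–1024973) with 3845 frames into that block.
The block's first minute is 1800 frames and the rest 1798 each; 3845 frames reaches minute 2, so 56 × 18 + 2 × 2 = 1012 labels have been skipped so far.
Adding those back, label number 1010837 + 1012 = 1011849 at 30 labels/s is 33728 s + 9 f = 9 h 22 min 8 s frame 9, i.e. 09:22:08;09.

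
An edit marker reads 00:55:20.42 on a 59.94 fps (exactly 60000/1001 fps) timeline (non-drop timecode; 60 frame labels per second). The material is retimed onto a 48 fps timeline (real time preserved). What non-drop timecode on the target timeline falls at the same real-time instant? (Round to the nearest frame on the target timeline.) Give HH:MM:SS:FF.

00:55:24:01

Source frame index: (0×3600 + 55×60 + 20) × 60 + 42 = 199242.
Real time: 199242 / (60000/1001) = 33240207/10000 s.
Target frame: (33240207/10000) × (48) = 99720621/625 ≈ 159552.994 → 159553.
At 48 labels/s: frame 159553 → 00:55:24:01.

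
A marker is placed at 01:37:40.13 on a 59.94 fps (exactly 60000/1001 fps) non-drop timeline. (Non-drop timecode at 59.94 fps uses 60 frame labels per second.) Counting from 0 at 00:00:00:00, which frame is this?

Total seconds to the label: (1 × 3600 + 37 × 60 + 40) = 5860.
Frame index = 5860 × 60 + 13 = 351613.

frame 351613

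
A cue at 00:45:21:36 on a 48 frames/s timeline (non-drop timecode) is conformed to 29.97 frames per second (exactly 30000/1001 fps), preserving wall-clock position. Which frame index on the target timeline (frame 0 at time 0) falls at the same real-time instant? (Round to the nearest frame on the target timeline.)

Source frame index: (0×3600 + 45×60 + 21) × 48 + 36 = 130644.
Real time: 130644 / (48) = 10887/4 s.
Target frame: (10887/4) × (30000/1001) = 81652500/1001 ≈ 81570.929 → 81571.

frame 81571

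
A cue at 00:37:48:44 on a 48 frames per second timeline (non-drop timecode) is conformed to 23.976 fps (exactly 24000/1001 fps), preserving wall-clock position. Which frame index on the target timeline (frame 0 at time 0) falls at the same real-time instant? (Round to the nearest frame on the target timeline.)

Source frame index: (0×3600 + 37×60 + 48) × 48 + 44 = 108908.
Real time: 108908 / (48) = 27227/12 s.
Target frame: (27227/12) × (24000/1001) = 54454000/1001 ≈ 54399.600 → 54400.

frame 54400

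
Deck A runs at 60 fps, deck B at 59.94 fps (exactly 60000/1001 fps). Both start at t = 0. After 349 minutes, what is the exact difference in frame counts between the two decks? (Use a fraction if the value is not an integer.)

1256400/1001 frames

349 min = 20940 s.
A emits 60 × 20940 = 1256400 frames; B emits 60000/1001 × 20940 = 1256400000/1001.
Difference = 1256400/1001 frames (≈ 1255.1449); B is behind A.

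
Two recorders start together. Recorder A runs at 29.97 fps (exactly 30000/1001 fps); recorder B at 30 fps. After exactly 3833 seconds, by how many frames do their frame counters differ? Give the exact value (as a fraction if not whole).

A emits 30000/1001 × 3833 = 114990000/1001 frames; B emits 30 × 3833 = 114990.
Difference = 114990/1001 frames (≈ 114.8751); B is ahead of A.

114990/1001 frames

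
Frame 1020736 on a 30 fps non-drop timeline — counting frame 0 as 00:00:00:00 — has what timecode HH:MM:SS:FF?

1020736 ÷ 30 = 34024 full seconds, remainder 16 frames.
34024 s = 9 h 27 min 4 s.
Timecode: 09:27:04:16.

09:27:04:16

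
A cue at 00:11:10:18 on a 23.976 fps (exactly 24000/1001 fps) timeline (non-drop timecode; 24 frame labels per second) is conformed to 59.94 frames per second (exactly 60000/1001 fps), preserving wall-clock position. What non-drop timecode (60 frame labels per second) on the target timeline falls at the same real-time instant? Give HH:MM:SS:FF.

00:11:10:45

Source frame index: (0×3600 + 11×60 + 10) × 24 + 18 = 16098.
Real time: 16098 / (24000/1001) = 2685683/4000 s.
Target frame: (2685683/4000) × (60000/1001) = 40245.
At 60 labels/s: frame 40245 → 00:11:10:45.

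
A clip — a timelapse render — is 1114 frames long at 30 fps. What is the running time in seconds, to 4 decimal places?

37.1333 seconds

Running time = 1114 × 1/30 = 557/15 s ≈ 37.1333 s.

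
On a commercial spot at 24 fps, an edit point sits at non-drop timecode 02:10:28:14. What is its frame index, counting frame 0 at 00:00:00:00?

frame 187886

Total seconds to the label: (2 × 3600 + 10 × 60 + 28) = 7828.
Frame index = 7828 × 24 + 14 = 187886.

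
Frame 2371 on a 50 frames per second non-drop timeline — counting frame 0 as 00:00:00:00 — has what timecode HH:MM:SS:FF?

00:00:47:21

2371 ÷ 50 = 47 full seconds, remainder 21 frames.
47 s = 0 h 0 min 47 s.
Timecode: 00:00:47:21.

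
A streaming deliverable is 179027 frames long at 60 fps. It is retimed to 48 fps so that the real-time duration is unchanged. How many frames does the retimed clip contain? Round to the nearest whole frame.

143222 frames

Frames at target rate = 179027 × (48) / (60) = 716108/5 ≈ 143221.600.
Nearest whole frame: 143222.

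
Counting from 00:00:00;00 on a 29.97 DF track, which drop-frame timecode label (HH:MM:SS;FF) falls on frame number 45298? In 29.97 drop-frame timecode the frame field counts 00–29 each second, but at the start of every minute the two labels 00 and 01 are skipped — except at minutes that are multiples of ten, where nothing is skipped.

00:25:11;14

Ten DF minutes hold 17982 frames, so frame 45298 lies in block 2 (frames 35964–53945) with 9334 frames into that block.
The block's first minute is 1800 frames and the rest 1798 each; 9334 frames reaches minute 5, so 2 × 18 + 5 × 2 = 46 labels have been skipped so far.
Adding those back, label number 45298 + 46 = 45344 at 30 labels/s is 1511 s + 14 f = 0 h 25 min 11 s frame 14, i.e. 00:25:11;14.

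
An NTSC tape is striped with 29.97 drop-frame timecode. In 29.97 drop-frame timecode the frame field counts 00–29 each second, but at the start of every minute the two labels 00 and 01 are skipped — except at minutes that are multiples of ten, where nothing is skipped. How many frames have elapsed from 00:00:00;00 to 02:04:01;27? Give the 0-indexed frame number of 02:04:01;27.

223033

Complete 10-minute blocks: 12, each 17982 frames → 215784.
Remaining 4 whole minutes in the current block: 1800 + 3 × 1798 = 7194 frames.
Within the current minute: 1 × 30 + 27 − 2 = 55 (labels ;00/;01 skipped at this minute). Total = 215784 + 7194 + 55 = 223033.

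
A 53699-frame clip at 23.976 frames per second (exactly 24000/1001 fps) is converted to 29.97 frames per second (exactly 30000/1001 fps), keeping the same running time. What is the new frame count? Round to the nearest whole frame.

67124 frames

Frames at target rate = 53699 × (30000/1001) / (24000/1001) = 268495/4 ≈ 67123.750.
Nearest whole frame: 67124.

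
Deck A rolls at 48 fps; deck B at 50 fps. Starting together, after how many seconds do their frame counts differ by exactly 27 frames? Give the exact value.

The gap grows by |50 − 48| = 2 frames per second.
Time for a 27-frame gap: 27 ÷ (2) = 13.5 s.

13.5 seconds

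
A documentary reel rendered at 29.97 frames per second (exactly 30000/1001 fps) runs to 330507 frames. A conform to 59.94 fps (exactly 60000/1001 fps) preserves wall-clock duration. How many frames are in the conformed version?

661014 frames

Frames at target rate = 330507 × (60000/1001) / (30000/1001) = 661014.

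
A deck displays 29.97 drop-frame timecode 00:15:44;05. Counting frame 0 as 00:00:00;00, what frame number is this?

Complete 10-minute blocks: 1, each 17982 frames → 17982.
Remaining 5 whole minutes in the current block: 1800 + 4 × 1798 = 8992 frames.
Within the current minute: 44 × 30 + 5 − 2 = 1323 (labels ;00/;01 skipped at this minute). Total = 17982 + 8992 + 1323 = 28297.

28297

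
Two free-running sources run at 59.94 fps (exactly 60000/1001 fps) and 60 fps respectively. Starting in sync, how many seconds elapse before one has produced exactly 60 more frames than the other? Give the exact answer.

The gap grows by |60 − 60000/1001| = 60/1001 frames per second.
Time for a 60-frame gap: 60 ÷ (60/1001) = 1001 s.

1001 seconds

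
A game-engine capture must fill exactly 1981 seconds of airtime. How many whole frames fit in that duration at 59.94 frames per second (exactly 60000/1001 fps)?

Frames = 1981 × 60000/1001 = 16980000/143 ≈ 118741.2587.
Complete frames: 118741.

118741 frames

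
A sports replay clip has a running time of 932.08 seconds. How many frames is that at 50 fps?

46604 frames

Frames = 932.08 × 50 = 46604.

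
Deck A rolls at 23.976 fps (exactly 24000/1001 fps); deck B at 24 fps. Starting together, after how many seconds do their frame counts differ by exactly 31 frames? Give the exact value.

31031/24 seconds

The gap grows by |24 − 24000/1001| = 24/1001 frames per second.
Time for a 31-frame gap: 31 ÷ (24/1001) = 31031/24 s.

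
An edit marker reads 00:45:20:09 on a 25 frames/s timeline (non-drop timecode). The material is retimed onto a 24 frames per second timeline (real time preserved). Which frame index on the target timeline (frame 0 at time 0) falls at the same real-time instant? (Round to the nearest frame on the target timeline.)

Source frame index: (0×3600 + 45×60 + 20) × 25 + 9 = 68009.
Real time: 68009 / (25) = 68009/25 s.
Target frame: (68009/25) × (24) = 1632216/25 ≈ 65288.640 → 65289.

frame 65289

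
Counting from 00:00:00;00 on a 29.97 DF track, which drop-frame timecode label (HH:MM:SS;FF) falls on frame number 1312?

00:00:43;22

Each 10-minute DF block holds 10 × 60 × 30 − 9 × 2 = 17982 frames. 1312 ÷ 17982 → 0 full blocks, remainder 1312.
Within the partial block the first minute is 1800 frames and each further minute 1798, so 0 further minute boundaries passed. Total skipped labels = 18 × 0 + 2 × 0 = 0.
Non-drop label index = 1312 + 0 = 1312; at 30 labels/s that is 00:00:43:22, i.e. DF 00:00:43;22.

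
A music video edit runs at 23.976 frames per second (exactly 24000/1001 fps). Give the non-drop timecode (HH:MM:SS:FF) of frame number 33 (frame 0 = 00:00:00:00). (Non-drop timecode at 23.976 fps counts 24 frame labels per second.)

33 ÷ 24 = 1 full seconds, remainder 9 frames.
1 s = 0 h 0 min 1 s.
Timecode: 00:00:01:09.

00:00:01:09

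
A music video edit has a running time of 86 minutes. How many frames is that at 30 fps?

154800 frames

86 min = 5160 s.
Frames = 5160 × 30 = 154800.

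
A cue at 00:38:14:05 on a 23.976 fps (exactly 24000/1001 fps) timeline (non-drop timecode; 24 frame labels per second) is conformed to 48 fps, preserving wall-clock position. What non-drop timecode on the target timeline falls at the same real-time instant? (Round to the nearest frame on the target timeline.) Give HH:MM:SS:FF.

Source frame index: (0×3600 + 38×60 + 14) × 24 + 5 = 55061.
Real time: 55061 / (24000/1001) = 55116061/24000 s.
Target frame: (55116061/24000) × (48) = 55116061/500 ≈ 110232.122 → 110232.
At 48 labels/s: frame 110232 → 00:38:16:24.

00:38:16:24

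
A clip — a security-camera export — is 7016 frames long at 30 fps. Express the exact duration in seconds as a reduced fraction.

3508/15 seconds

Running time = 7016 ÷ (30) = 7016 × 1/30 = 3508/15 s.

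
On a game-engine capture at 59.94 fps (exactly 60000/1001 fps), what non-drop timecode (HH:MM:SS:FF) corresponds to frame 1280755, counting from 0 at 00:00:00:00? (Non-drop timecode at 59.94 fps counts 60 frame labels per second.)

05:55:45:55

1280755 ÷ 60 = 21345 full seconds, remainder 55 frames.
21345 s = 5 h 55 min 45 s.
Timecode: 05:55:45:55.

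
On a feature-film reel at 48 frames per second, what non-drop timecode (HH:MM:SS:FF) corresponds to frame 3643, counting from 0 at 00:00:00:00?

00:01:15:43

3643 ÷ 48 = 75 full seconds, remainder 43 frames.
75 s = 0 h 1 min 15 s.
Timecode: 00:01:15:43.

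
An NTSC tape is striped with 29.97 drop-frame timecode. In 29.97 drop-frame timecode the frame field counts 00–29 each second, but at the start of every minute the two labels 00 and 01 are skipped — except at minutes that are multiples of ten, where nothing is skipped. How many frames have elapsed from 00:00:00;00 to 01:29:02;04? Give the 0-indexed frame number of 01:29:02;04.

Complete 10-minute blocks: 8, each 17982 frames → 143856.
Remaining 9 whole minutes in the current block: 1800 + 8 × 1798 = 16184 frames.
Within the current minute: 2 × 30 + 4 − 2 = 62 (labels ;00/;01 skipped at this minute). Total = 143856 + 16184 + 62 = 160102.

160102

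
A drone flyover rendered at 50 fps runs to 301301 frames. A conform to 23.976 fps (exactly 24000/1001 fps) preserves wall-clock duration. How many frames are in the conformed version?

144480 frames

Target frames = source frames × (target rate / source rate) = 301301 × (24000/1001)/(50) = 301301 × 480/1001 = 144480.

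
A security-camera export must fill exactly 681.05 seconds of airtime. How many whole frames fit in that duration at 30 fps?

20431 frames

Frames = 681.05 × 30 = 40863/2 ≈ 20431.5000.
Complete frames: 20431.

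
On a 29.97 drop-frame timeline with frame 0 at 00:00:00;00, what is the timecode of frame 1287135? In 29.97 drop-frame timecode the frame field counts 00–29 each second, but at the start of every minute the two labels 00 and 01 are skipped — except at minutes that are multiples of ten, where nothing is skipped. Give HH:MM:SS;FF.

11:55:47;13

Each 10-minute DF block holds 10 × 60 × 30 − 9 × 2 = 17982 frames. 1287135 ÷ 17982 → 71 full blocks, remainder 10413.
Within the partial block the first minute is 1800 frames and each further minute 1798, so 5 further minute boundaries passed. Total skipped labels = 18 × 71 + 2 × 5 = 1288.
Non-drop label index = 1287135 + 1288 = 1288423; at 30 labels/s that is 11:55:47:13, i.e. DF 11:55:47;13.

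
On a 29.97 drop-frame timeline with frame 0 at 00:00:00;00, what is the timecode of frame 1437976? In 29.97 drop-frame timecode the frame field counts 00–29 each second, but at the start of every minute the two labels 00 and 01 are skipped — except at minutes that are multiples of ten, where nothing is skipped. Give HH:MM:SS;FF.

13:19:40;16

Each 10-minute DF block holds 10 × 60 × 30 − 9 × 2 = 17982 frames. 1437976 ÷ 17982 → 79 full blocks, remainder 17398.
Within the partial block the first minute is 1800 frames and each further minute 1798, so 9 further minute boundaries passed. Total skipped labels = 18 × 79 + 2 × 9 = 1440.
Non-drop label index = 1437976 + 1440 = 1439416; at 30 labels/s that is 13:19:40:16, i.e. DF 13:19:40;16.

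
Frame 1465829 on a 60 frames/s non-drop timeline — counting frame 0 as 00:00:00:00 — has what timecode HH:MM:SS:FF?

1465829 ÷ 60 = 24430 full seconds, remainder 29 frames.
24430 s = 6 h 47 min 10 s.
Timecode: 06:47:10:29.

06:47:10:29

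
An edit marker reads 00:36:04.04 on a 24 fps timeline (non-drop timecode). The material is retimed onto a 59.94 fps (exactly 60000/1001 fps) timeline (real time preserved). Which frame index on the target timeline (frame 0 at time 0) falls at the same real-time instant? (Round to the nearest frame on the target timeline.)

frame 129720

Source frame index: (0×3600 + 36×60 + 4) × 24 + 4 = 51940.
Real time: 51940 / (24) = 12985/6 s.
Target frame: (12985/6) × (60000/1001) = 18550000/143 ≈ 129720.280 → 129720.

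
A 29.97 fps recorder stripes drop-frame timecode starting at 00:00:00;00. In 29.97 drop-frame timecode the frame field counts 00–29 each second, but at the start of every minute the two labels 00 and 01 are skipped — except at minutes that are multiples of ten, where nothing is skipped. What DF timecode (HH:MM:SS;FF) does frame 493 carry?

Ten DF minutes hold 17982 frames, so frame 493 lies in block 0 (frames 0–17981) with 493 frames into that block.
The block's first minute is 1800 frames and the rest 1798 each; 493 frames reaches minute 0, so 0 × 18 + 0 × 2 = 0 labels have been skipped so far.
Adding those back, label number 493 + 0 = 493 at 30 labels/s is 16 s + 13 f = 0 h 0 min 16 s frame 13, i.e. 00:00:16;13.

00:00:16;13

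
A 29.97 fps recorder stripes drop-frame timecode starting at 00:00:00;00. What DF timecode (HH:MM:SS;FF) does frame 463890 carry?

Each 10-minute DF block holds 10 × 60 × 30 − 9 × 2 = 17982 frames. 463890 ÷ 17982 → 25 full blocks, remainder 14340.
Within the partial block the first minute is 1800 frames and each further minute 1798, so 7 further minute boundaries passed. Total skipped labels = 18 × 25 + 2 × 7 = 464.
Non-drop label index = 463890 + 464 = 464354; at 30 labels/s that is 04:17:58:14, i.e. DF 04:17:58;14.

04:17:58;14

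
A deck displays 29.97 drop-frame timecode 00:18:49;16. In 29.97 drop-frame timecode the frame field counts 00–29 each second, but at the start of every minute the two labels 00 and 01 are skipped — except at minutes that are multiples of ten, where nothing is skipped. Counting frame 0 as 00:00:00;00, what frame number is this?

33852

As if non-drop at 30 labels/s: (0 × 3600 + 18 × 60 + 49) × 30 + 16 = 33886.
Minute boundaries passed: 18; those not divisible by 10: 18 − 1 = 17; dropped labels = 2 × 17 = 34.
Actual frame index = 33886 − 34 = 33852.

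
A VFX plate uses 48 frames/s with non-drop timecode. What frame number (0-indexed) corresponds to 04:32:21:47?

784415

Total seconds to the label: (4 × 3600 + 32 × 60 + 21) = 16341.
Frame index = 16341 × 48 + 47 = 784415.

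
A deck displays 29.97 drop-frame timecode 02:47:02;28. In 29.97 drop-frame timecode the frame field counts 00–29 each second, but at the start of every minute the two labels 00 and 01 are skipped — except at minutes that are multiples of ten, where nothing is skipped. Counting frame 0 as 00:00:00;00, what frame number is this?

300386

As if non-drop at 30 labels/s: (2 × 3600 + 47 × 60 + 2) × 30 + 28 = 300688.
Minute boundaries passed: 167; those not divisible by 10: 167 − 16 = 151; dropped labels = 2 × 151 = 302.
Actual frame index = 300688 − 302 = 300386.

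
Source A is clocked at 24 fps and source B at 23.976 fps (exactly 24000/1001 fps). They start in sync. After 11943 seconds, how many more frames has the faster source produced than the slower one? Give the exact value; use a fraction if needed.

286632/1001 frames

A emits 24 × 11943 = 286632 frames; B emits 24000/1001 × 11943 = 286632000/1001.
Difference = 286632/1001 frames (≈ 286.3457); B is behind A.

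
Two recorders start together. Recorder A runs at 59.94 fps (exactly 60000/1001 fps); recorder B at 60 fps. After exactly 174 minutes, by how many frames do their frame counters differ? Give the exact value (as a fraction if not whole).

174 min = 10440 s.
A emits 60000/1001 × 10440 = 626400000/1001 frames; B emits 60 × 10440 = 626400.
Difference = 626400/1001 frames (≈ 625.7742); B is ahead of A.

626400/1001 frames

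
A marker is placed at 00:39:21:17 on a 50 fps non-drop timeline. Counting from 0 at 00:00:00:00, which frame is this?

Total seconds to the label: (0 × 3600 + 39 × 60 + 21) = 2361.
Frame index = 2361 × 50 + 17 = 118067.

118067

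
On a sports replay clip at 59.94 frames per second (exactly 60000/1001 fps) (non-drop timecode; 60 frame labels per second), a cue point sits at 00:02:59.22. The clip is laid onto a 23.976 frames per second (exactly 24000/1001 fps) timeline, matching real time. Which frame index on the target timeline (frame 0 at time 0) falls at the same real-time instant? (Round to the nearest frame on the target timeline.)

frame 4305

Source frame index: (0×3600 + 2×60 + 59) × 60 + 22 = 10762.
Real time: 10762 / (60000/1001) = 5386381/30000 s.
Target frame: (5386381/30000) × (24000/1001) = 21524/5 ≈ 4304.800 → 4305.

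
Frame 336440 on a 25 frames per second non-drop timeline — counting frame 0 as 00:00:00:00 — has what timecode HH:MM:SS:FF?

03:44:17:15

336440 ÷ 25 = 13457 full seconds, remainder 15 frames.
13457 s = 3 h 44 min 17 s.
Timecode: 03:44:17:15.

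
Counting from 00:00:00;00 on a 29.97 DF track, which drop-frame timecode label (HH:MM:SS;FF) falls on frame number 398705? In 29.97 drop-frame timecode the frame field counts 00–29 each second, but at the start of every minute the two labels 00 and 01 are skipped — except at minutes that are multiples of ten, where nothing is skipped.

03:41:43;13

Each 10-minute DF block holds 10 × 60 × 30 − 9 × 2 = 17982 frames. 398705 ÷ 17982 → 22 full blocks, remainder 3101.
Within the partial block the first minute is 1800 frames and each further minute 1798, so 1 further minute boundary passed. Total skipped labels = 18 × 22 + 2 × 1 = 398.
Non-drop label index = 398705 + 398 = 399103; at 30 labels/s that is 03:41:43:13, i.e. DF 03:41:43;13.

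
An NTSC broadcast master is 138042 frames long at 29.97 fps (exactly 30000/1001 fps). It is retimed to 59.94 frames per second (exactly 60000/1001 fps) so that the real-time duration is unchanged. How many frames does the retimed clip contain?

276084 frames

Target frames = source frames × (target rate / source rate) = 138042 × (60000/1001)/(30000/1001) = 138042 × 2 = 276084.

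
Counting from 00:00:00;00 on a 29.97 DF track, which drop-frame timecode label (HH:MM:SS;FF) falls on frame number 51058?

00:28:23;20

Each 10-minute DF block holds 10 × 60 × 30 − 9 × 2 = 17982 frames. 51058 ÷ 17982 → 2 full blocks, remainder 15094.
Within the partial block the first minute is 1800 frames and each further minute 1798, so 8 further minute boundaries passed. Total skipped labels = 18 × 2 + 2 × 8 = 52.
Non-drop label index = 51058 + 52 = 51110; at 30 labels/s that is 00:28:23:20, i.e. DF 00:28:23;20.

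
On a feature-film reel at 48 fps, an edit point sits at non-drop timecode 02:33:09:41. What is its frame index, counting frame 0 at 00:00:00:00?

frame 441113

Total seconds to the label: (2 × 3600 + 33 × 60 + 9) = 9189.
Frame index = 9189 × 48 + 41 = 441113.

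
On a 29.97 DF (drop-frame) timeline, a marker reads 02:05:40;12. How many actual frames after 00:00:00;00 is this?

As if non-drop at 30 labels/s: (2 × 3600 + 5 × 60 + 40) × 30 + 12 = 226212.
Minute boundaries passed: 125; those not divisible by 10: 125 − 12 = 113; dropped labels = 2 × 113 = 226.
Actual frame index = 226212 − 226 = 225986.

225986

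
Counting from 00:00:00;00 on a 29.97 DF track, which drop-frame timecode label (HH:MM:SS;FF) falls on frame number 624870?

05:47:29;26

Ten DF minutes hold 17982 frames, so frame 624870 lies in block 34 (frames 611388–629369) with 13482 frames into that block.
The block's first minute is 1800 frames and the rest 1798 each; 13482 frames reaches minute 7, so 34 × 18 + 7 × 2 = 626 labels have been skipped so far.
Adding those back, label number 624870 + 626 = 625496 at 30 labels/s is 20849 s + 26 f = 5 h 47 min 29 s frame 26, i.e. 05:47:29;26.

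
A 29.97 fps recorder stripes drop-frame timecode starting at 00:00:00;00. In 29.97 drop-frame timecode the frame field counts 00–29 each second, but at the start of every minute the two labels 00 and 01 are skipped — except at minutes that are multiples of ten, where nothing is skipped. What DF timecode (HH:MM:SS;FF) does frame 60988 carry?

00:33:54;28

Ten DF minutes hold 17982 frames, so frame 60988 lies in block 3 (frames 53946–71927) with 7042 frames into that block.
The block's first minute is 1800 frames and the rest 1798 each; 7042 frames reaches minute 3, so 3 × 18 + 3 × 2 = 60 labels have been skipped so far.
Adding those back, label number 60988 + 60 = 61048 at 30 labels/s is 2034 s + 28 f = 0 h 33 min 54 s frame 28, i.e. 00:33:54;28.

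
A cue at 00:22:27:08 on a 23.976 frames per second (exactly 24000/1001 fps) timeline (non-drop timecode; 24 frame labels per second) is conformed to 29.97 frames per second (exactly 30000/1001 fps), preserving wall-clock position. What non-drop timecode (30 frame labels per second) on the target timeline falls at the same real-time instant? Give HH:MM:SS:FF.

Source frame index: (0×3600 + 22×60 + 27) × 24 + 8 = 32336.
Real time: 32336 / (24000/1001) = 2023021/1500 s.
Target frame: (2023021/1500) × (30000/1001) = 40420.
At 30 labels/s: frame 40420 → 00:22:27:10.

00:22:27:10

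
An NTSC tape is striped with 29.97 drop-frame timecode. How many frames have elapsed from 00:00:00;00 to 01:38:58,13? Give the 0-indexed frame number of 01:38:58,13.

177975

As if non-drop at 30 labels/s: (1 × 3600 + 38 × 60 + 58) × 30 + 13 = 178153.
Minute boundaries passed: 98; those not divisible by 10: 98 − 9 = 89; dropped labels = 2 × 89 = 178.
Actual frame index = 178153 − 178 = 177975.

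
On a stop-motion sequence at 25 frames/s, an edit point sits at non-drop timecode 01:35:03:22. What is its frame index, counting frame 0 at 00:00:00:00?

Total seconds to the label: (1 × 3600 + 35 × 60 + 3) = 5703.
Frame index = 5703 × 25 + 22 = 142597.

frame 142597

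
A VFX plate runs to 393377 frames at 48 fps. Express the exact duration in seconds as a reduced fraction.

Running time = 393377 ÷ (48) = 393377 × 1/48 = 393377/48 s.

393377/48 seconds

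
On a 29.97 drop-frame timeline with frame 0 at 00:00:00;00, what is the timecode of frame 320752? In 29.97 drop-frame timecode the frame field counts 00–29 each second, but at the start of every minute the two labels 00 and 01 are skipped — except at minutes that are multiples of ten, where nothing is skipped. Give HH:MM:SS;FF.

02:58:22;14

Ten DF minutes hold 17982 frames, so frame 320752 lies in block 17 (frames 305694–323675) with 15058 frames into that block.
The block's first minute is 1800 frames and the rest 1798 each; 15058 frames reaches minute 8, so 17 × 18 + 8 × 2 = 322 labels have been skipped so far.
Adding those back, label number 320752 + 322 = 321074 at 30 labels/s is 10702 s + 14 f = 2 h 58 min 22 s frame 14, i.e. 02:58:22;14.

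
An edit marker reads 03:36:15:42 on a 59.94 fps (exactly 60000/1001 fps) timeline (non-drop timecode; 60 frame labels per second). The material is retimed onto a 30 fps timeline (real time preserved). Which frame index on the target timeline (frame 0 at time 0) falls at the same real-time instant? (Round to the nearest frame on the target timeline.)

Source frame index: (3×3600 + 36×60 + 15) × 60 + 42 = 778542.
Real time: 778542 / (60000/1001) = 129886757/10000 s.
Target frame: (129886757/10000) × (30) = 389660271/1000 ≈ 389660.271 → 389660.

frame 389660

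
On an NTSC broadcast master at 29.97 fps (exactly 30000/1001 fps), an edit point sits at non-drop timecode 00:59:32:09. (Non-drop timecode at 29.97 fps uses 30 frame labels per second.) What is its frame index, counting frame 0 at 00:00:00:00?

Total seconds to the label: (0 × 3600 + 59 × 60 + 32) = 3572.
Frame index = 3572 × 30 + 9 = 107169.

frame 107169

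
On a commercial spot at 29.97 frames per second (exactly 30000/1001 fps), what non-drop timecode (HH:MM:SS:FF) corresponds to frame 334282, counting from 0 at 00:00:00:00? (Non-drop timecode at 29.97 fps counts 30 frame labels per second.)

334282 ÷ 30 = 11142 full seconds, remainder 22 frames.
11142 s = 3 h 5 min 42 s.
Timecode: 03:05:42:22.

03:05:42:22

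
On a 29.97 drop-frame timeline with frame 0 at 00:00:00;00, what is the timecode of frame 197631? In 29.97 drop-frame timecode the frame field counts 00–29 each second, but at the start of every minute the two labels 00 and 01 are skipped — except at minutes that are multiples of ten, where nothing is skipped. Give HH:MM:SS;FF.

Each 10-minute DF block holds 10 × 60 × 30 − 9 × 2 = 17982 frames. 197631 ÷ 17982 → 10 full blocks, remainder 17811.
Within the partial block the first minute is 1800 frames and each further minute 1798, so 9 further minute boundaries passed. Total skipped labels = 18 × 10 + 2 × 9 = 198.
Non-drop label index = 197631 + 198 = 197829; at 30 labels/s that is 01:49:54:09, i.e. DF 01:49:54;09.

01:49:54;09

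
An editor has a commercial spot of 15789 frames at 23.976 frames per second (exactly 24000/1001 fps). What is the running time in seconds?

658.532875 seconds

Running time = 15789 / (24000/1001) = 658.532875 s.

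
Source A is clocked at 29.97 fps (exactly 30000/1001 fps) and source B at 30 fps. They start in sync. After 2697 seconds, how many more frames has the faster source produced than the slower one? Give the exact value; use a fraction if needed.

80910/1001 frames

A emits 30000/1001 × 2697 = 80910000/1001 frames; B emits 30 × 2697 = 80910.
Difference = 80910/1001 frames (≈ 80.8292); B is ahead of A.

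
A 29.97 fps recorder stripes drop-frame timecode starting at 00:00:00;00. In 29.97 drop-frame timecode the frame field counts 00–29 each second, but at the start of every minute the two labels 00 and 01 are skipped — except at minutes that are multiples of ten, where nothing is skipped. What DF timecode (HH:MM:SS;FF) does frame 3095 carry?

Each 10-minute DF block holds 10 × 60 × 30 − 9 × 2 = 17982 frames. 3095 ÷ 17982 → 0 full blocks, remainder 3095.
Within the partial block the first minute is 1800 frames and each further minute 1798, so 1 further minute boundary passed. Total skipped labels = 18 × 0 + 2 × 1 = 2.
Non-drop label index = 3095 + 2 = 3097; at 30 labels/s that is 00:01:43:07, i.e. DF 00:01:43;07.

00:01:43;07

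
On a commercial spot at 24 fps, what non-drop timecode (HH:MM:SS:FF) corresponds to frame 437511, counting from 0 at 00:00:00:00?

05:03:49:15

437511 ÷ 24 = 18229 full seconds, remainder 15 frames.
18229 s = 5 h 3 min 49 s.
Timecode: 05:03:49:15.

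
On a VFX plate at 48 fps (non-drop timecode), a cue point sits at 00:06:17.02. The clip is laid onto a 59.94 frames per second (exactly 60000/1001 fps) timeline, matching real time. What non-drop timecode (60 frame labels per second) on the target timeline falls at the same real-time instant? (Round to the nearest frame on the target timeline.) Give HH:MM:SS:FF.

Source frame index: (0×3600 + 6×60 + 17) × 48 + 2 = 18098.
Real time: 18098 / (48) = 9049/24 s.
Target frame: (9049/24) × (60000/1001) = 22622500/1001 ≈ 22599.900 → 22600.
At 60 labels/s: frame 22600 → 00:06:16:40.

00:06:16:40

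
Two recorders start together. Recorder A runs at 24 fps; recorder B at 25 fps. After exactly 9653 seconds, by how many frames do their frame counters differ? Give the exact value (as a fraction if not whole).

9653 frames

A emits 24 × 9653 = 231672 frames; B emits 25 × 9653 = 241325.
Difference = 9653 frames; B is ahead of A.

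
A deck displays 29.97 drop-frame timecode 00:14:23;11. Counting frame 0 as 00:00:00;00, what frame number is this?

As if non-drop at 30 labels/s: (0 × 3600 + 14 × 60 + 23) × 30 + 11 = 25901.
Minute boundaries passed: 14; those not divisible by 10: 14 − 1 = 13; dropped labels = 2 × 13 = 26.
Actual frame index = 25901 − 26 = 25875.

25875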